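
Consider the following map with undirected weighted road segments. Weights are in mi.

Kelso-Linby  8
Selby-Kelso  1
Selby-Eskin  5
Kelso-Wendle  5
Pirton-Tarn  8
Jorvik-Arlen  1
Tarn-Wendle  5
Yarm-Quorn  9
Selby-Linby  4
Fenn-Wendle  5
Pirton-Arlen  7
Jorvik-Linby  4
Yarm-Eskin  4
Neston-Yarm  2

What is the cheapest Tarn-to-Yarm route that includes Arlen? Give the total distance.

33 mi

Shortest Tarn→Arlen: Tarn → Pirton → Arlen = 15
Best Arlen to Yarm: Arlen → Jorvik → Linby → Selby → Eskin → Yarm costing 18
Total via Arlen: 15 + 18 = 33 mi.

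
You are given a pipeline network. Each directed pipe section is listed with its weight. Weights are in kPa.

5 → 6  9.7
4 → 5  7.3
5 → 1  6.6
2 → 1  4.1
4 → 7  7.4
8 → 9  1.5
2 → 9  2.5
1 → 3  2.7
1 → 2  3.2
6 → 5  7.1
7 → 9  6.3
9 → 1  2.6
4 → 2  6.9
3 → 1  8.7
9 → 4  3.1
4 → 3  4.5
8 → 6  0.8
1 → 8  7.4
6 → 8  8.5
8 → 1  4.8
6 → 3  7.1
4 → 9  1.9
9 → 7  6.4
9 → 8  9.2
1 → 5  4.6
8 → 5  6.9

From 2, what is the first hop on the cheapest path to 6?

1

Enumerating some paths:
2 - 9 - 8 - 6: 2.5+9.2+0.8 = 12.5
2 - 1 - 8 - 6: 4.1+7.4+0.8 = 12.3
Cheapest is 2 - 1 - 8 - 6 at 12.3 kPa.
So from 2 the first move is to 1.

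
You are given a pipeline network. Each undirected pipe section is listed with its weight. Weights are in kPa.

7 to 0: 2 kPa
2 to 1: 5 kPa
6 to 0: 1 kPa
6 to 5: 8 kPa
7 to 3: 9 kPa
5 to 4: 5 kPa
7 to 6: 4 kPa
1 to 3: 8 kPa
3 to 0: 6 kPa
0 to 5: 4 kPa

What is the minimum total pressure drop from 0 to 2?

19 kPa

Running Dijkstra from 0:
0: 0
6: 1  (via 0)
7: 2  (via 0)
5: 4  (via 0)
3: 6  (via 0)
4: 9  (via 5)
1: 14  (via 3)
2: 19  (via 1)
Shortest route: 0–3–1–2 = 19 kPa.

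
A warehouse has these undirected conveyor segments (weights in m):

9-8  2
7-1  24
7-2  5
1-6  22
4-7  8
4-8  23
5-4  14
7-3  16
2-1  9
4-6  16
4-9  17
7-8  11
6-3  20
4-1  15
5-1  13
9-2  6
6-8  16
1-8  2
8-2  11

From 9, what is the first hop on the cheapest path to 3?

Candidate routes:
9–8–7–3: 2+11+16 = 29
9–2–7–3: 6+5+16 = 27
9–8–1–2–7–3: 2+2+9+5+16 = 34
The minimum is 27 m via 9–2–7–3.
So from 9 the first move is to 2.

2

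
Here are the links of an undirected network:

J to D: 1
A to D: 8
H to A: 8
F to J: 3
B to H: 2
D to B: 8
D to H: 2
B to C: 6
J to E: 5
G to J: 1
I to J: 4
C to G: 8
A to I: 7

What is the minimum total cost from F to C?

Enumerating some paths:
F–J–D–B–C: 3+1+8+6 = 18
F–J–G–C: 3+1+8 = 12
F–J–D–H–B–C: 3+1+2+2+6 = 14
The minimum is 12 via F–J–G–C.

12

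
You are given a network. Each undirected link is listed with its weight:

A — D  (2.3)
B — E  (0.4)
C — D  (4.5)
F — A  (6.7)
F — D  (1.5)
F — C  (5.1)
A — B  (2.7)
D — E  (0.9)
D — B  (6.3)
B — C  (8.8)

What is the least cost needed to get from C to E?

Settle nodes by increasing distance from C:
C: 0
D: 4.5  (via C)
F: 5.1  (via C)
E: 5.4  (via D)
Shortest route: C → D → E = 5.4.

5.4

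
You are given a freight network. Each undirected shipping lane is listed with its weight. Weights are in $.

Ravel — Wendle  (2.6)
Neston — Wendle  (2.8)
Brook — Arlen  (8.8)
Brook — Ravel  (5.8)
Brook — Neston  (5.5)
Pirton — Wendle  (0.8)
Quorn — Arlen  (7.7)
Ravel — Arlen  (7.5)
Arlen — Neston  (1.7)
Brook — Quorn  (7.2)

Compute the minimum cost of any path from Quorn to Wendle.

$12.2

Candidate routes:
Quorn - Arlen - Ravel - Wendle: 7.7+7.5+2.6 = 17.8
Quorn - Brook - Ravel - Wendle: 7.2+5.8+2.6 = 15.6
Quorn - Arlen - Neston - Wendle: 7.7+1.7+2.8 = 12.2
Quorn - Brook - Neston - Wendle: 7.2+5.5+2.8 = 15.5
The minimum is $12.2 via Quorn - Arlen - Neston - Wendle.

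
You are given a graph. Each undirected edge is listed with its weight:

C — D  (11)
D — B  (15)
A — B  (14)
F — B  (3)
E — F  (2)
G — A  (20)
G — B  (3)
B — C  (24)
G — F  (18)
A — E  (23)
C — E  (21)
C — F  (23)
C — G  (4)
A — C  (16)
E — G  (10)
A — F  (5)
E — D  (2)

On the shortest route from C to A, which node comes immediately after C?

G

Candidate routes:
C - G - B - F - A: 4+3+3+5 = 15
C - A: 16 = 16
C - D - E - F - A: 11+2+2+5 = 20
The minimum is 15 via C - G - B - F - A.
So from C the first move is to G.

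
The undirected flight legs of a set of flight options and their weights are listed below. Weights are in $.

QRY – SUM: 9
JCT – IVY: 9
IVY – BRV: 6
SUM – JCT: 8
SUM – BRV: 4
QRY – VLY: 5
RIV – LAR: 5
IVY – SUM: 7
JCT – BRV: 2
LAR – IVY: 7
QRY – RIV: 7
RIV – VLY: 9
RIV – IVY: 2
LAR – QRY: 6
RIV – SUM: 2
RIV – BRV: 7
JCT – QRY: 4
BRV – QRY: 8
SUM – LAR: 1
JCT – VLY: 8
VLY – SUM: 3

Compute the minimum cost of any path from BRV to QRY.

$6

Settle nodes by increasing distance from BRV:
BRV: 0
JCT: 2  (via BRV)
SUM: 4  (via BRV)
LAR: 5  (via SUM)
RIV: 6  (via SUM)
QRY: 6  (via JCT)
Shortest route: BRV → JCT → QRY = $6.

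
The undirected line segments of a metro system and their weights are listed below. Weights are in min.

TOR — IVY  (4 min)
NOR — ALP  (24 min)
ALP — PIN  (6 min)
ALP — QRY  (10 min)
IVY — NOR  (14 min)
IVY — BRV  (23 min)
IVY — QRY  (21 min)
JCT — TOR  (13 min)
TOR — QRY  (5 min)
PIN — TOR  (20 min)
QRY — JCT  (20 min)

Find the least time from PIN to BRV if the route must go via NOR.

67 min

Best PIN to NOR: PIN → ALP → NOR costing 30
Shortest NOR→BRV: NOR → IVY → BRV = 37
Total via NOR: 30 + 37 = 67 min.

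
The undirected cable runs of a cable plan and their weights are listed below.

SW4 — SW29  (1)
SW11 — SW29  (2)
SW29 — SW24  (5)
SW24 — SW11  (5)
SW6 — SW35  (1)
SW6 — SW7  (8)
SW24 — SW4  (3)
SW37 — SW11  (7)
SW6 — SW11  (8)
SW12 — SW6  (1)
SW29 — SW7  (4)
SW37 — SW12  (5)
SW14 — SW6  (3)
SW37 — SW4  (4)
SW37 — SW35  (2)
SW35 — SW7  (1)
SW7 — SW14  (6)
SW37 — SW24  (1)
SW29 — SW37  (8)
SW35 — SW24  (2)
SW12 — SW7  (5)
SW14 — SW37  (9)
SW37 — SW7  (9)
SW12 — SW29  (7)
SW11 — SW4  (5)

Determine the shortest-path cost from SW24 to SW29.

4

Compare a few routes:
SW24–SW29: 5 = 5
SW24–SW35–SW7–SW29: 2+1+4 = 7
SW24–SW4–SW29: 3+1 = 4
SW24–SW37–SW4–SW29: 1+4+1 = 6
Cheapest is SW24–SW4–SW29 at 4.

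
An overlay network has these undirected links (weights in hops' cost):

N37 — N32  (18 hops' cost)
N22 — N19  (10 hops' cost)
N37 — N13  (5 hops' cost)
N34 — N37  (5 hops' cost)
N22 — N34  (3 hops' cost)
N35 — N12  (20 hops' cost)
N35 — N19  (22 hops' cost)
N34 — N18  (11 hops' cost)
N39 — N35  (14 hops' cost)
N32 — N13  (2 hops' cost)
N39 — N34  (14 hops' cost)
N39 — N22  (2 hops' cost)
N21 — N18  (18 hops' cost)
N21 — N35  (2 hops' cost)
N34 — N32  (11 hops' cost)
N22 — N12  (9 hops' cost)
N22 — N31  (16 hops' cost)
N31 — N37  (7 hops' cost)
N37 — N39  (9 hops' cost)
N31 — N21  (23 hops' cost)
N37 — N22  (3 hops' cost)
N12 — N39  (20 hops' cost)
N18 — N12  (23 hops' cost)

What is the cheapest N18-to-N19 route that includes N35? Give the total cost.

Shortest N18→N35: N18 → N21 → N35 = 20
Best N35 to N19: N35 → N19 costing 22
Total via N35: 20 + 22 = 42 hops' cost.

42 hops' cost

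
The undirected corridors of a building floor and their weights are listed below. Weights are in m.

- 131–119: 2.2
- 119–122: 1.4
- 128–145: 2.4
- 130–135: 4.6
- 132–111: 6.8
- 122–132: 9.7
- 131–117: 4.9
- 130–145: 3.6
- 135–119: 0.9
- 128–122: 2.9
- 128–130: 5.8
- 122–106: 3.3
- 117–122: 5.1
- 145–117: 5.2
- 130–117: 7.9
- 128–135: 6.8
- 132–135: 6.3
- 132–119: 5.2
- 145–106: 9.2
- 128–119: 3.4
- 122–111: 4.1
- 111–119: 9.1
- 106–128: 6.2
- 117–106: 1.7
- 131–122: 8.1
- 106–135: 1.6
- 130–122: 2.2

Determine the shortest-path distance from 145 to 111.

9.4 m

Compare a few routes:
145 - 130 - 122 - 111: 3.6+2.2+4.1 = 9.9
145 - 128 - 122 - 111: 2.4+2.9+4.1 = 9.4
The minimum is 9.4 m via 145 - 128 - 122 - 111.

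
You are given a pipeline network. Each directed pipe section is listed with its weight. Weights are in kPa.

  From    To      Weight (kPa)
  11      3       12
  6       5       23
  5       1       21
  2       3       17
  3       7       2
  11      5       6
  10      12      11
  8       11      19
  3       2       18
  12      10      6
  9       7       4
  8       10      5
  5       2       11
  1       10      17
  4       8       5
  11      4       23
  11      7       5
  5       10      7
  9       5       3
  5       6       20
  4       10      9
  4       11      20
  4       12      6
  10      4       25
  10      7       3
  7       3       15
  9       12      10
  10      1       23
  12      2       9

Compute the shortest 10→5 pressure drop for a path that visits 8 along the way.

55 kPa

Best 10 to 8: 10–4–8 costing 30
Shortest 8→5: 8–11–5 = 25
Total via 8: 30 + 25 = 55 kPa.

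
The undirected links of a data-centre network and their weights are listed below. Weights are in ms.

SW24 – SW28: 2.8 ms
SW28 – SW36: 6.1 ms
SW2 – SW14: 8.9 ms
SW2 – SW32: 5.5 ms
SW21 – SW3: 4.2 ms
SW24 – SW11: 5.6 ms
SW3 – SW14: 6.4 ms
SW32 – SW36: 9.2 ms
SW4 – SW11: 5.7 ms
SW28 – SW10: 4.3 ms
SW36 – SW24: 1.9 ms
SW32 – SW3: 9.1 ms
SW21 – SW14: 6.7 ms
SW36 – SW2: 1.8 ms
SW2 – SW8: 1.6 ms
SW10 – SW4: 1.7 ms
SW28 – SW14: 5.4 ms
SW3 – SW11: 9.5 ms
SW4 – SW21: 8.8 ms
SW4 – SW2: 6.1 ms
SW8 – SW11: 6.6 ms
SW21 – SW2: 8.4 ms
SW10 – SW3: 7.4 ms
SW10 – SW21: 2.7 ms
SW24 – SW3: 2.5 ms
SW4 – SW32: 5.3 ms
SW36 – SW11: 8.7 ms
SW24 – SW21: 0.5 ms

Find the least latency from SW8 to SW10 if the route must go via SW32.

14.1 ms

Shortest SW8→SW32: SW8 → SW2 → SW32 = 7.1
Shortest SW32→SW10: SW32 → SW4 → SW10 = 7
Total via SW32: 7.1 + 7 = 14.1 ms.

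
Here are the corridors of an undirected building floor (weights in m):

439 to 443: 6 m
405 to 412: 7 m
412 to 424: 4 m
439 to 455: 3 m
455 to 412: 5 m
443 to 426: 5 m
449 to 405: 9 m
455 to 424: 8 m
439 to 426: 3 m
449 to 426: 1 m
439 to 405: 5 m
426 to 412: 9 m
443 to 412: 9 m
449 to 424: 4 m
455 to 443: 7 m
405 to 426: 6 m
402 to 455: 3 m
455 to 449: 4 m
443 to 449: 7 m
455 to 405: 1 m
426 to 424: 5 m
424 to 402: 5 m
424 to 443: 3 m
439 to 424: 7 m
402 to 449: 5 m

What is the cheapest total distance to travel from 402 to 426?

6 m

Settle nodes by increasing distance from 402:
402: 0
455: 3  (via 402)
405: 4  (via 455)
449: 5  (via 402)
424: 5  (via 402)
439: 6  (via 455)
426: 6  (via 449)
Shortest route: 402–449–426 = 6 m.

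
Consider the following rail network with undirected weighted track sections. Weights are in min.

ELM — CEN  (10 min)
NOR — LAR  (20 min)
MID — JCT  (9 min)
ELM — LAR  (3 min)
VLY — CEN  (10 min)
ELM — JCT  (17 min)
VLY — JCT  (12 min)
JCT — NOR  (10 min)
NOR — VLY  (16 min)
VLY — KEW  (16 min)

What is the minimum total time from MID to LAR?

29 min

Settle nodes by increasing distance from MID:
MID: 0
JCT: 9  (via MID)
NOR: 19  (via JCT)
VLY: 21  (via JCT)
ELM: 26  (via JCT)
LAR: 29  (via ELM)
Shortest route: MID → JCT → ELM → LAR = 29 min.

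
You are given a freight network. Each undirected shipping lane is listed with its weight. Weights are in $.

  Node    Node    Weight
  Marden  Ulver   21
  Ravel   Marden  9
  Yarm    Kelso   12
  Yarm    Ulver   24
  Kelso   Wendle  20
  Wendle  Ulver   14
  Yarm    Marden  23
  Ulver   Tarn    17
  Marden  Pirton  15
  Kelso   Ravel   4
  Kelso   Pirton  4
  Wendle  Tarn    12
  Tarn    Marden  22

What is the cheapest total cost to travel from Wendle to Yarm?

Running Dijkstra from Wendle:
Wendle: 0
Tarn: 12  (via Wendle)
Ulver: 14  (via Wendle)
Kelso: 20  (via Wendle)
Ravel: 24  (via Kelso)
Pirton: 24  (via Kelso)
Yarm: 32  (via Kelso)
Shortest route: Wendle → Kelso → Yarm = $32.

$32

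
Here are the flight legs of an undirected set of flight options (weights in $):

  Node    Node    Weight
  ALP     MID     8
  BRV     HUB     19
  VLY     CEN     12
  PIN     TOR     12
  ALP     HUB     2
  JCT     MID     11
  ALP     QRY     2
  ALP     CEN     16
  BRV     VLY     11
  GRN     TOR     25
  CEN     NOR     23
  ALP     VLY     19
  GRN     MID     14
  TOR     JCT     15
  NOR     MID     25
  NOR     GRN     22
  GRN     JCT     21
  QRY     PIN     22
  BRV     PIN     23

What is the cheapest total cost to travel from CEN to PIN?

Compare a few routes:
CEN → VLY → ALP → QRY → PIN: 12+19+2+22 = 55
CEN → ALP → HUB → BRV → PIN: 16+2+19+23 = 60
CEN → ALP → QRY → PIN: 16+2+22 = 40
CEN → VLY → BRV → PIN: 12+11+23 = 46
Cheapest is CEN → ALP → QRY → PIN at $40.

$40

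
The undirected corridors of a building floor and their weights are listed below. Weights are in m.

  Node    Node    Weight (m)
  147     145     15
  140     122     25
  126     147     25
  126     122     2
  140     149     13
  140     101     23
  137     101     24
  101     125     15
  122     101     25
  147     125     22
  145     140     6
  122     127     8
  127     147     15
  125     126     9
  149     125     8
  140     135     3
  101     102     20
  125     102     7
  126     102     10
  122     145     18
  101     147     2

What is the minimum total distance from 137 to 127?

Running Dijkstra from 137:
137: 0
101: 24  (via 137)
147: 26  (via 101)
125: 39  (via 101)
127: 41  (via 147)
Shortest route: 137–101–147–127 = 41 m.

41 m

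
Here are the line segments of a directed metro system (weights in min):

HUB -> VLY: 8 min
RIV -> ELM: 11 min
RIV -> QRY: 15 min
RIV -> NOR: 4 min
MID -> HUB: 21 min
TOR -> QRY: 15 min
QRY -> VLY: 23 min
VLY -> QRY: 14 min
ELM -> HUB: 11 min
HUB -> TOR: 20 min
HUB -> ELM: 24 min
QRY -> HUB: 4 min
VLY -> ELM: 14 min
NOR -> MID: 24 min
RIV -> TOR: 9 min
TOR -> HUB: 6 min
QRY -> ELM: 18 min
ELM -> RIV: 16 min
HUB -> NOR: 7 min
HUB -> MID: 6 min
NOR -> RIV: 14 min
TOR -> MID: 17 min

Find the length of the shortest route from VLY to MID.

24 min

Enumerating some paths:
VLY–QRY–HUB–NOR–MID: 14+4+7+24 = 49
VLY–QRY–HUB–MID: 14+4+6 = 24
VLY–ELM–HUB–MID: 14+11+6 = 31
The minimum is 24 min via VLY–QRY–HUB–MID.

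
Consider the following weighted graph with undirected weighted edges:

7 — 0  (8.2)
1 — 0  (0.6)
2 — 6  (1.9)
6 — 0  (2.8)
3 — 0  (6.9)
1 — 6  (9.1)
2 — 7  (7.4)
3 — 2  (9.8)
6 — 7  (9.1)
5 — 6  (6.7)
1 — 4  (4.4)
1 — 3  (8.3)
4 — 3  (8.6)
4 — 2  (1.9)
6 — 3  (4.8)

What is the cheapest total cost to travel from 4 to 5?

Enumerating some paths:
4 → 3 → 6 → 5: 8.6+4.8+6.7 = 20.1
4 → 1 → 0 → 6 → 5: 4.4+0.6+2.8+6.7 = 14.5
4 → 2 → 6 → 5: 1.9+1.9+6.7 = 10.5
Cheapest is 4 → 2 → 6 → 5 at 10.5.

10.5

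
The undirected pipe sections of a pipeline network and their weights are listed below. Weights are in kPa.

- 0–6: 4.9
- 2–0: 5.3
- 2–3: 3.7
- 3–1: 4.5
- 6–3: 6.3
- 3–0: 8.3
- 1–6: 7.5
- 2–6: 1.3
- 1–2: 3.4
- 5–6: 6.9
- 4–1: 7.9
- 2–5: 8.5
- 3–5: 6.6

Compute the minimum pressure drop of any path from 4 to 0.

Enumerating some paths:
4 → 1 → 2 → 0: 7.9+3.4+5.3 = 16.6
4 → 1 → 2 → 6 → 0: 7.9+3.4+1.3+4.9 = 17.5
The minimum is 16.6 kPa via 4 → 1 → 2 → 0.

16.6 kPa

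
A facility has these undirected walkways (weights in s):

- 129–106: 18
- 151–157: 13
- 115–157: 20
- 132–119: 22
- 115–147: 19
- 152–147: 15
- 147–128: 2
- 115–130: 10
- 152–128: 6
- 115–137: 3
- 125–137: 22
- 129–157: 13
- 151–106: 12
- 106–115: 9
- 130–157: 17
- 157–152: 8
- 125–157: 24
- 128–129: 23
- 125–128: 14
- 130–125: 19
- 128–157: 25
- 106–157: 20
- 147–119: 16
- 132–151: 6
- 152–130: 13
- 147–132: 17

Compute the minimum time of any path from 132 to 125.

Enumerating some paths:
132 → 151 → 157 → 152 → 128 → 125: 6+13+8+6+14 = 47
132 → 147 → 128 → 125: 17+2+14 = 33
132 → 147 → 152 → 128 → 125: 17+15+6+14 = 52
132 → 151 → 157 → 125: 6+13+24 = 43
Cheapest is 132 → 147 → 128 → 125 at 33 s.

33 s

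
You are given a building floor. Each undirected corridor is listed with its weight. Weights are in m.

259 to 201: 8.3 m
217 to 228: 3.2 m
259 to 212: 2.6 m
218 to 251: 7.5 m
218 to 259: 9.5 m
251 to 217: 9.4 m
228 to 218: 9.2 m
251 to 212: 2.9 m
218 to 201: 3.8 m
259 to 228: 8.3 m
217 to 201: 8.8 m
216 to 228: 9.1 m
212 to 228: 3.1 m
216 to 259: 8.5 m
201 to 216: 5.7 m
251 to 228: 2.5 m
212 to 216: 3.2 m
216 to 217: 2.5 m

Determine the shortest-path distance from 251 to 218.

7.5 m

Compare a few routes:
251 - 218: 7.5 = 7.5
251 - 228 - 218: 2.5+9.2 = 11.7
251 - 212 - 259 - 218: 2.9+2.6+9.5 = 15
Cheapest is 251 - 218 at 7.5 m.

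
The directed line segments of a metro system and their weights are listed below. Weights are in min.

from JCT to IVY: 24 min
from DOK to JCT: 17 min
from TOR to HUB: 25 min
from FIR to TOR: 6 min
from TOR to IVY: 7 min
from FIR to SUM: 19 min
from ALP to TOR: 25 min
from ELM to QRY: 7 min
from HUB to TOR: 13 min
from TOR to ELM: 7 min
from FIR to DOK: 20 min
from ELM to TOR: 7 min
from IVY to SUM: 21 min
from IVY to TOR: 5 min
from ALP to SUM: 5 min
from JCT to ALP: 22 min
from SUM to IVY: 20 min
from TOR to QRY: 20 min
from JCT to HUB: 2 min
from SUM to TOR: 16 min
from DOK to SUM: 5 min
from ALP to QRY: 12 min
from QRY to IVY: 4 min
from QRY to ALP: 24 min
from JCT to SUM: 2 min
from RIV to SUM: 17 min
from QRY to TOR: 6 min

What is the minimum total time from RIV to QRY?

47 min

Enumerating some paths:
RIV → SUM → TOR → QRY: 17+16+20 = 53
RIV → SUM → TOR → ELM → QRY: 17+16+7+7 = 47
The minimum is 47 min via RIV → SUM → TOR → ELM → QRY.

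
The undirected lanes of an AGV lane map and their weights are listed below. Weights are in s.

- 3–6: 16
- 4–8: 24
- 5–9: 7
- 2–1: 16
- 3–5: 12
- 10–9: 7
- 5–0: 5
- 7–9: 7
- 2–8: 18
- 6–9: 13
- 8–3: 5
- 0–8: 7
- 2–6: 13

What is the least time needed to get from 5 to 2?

30 s

Shortest distances from 5:
5: 0
0: 5  (via 5)
9: 7  (via 5)
3: 12  (via 5)
8: 12  (via 0)
7: 14  (via 9)
10: 14  (via 9)
6: 20  (via 9)
2: 30  (via 8)
Shortest route: 5–0–8–2 = 30 s.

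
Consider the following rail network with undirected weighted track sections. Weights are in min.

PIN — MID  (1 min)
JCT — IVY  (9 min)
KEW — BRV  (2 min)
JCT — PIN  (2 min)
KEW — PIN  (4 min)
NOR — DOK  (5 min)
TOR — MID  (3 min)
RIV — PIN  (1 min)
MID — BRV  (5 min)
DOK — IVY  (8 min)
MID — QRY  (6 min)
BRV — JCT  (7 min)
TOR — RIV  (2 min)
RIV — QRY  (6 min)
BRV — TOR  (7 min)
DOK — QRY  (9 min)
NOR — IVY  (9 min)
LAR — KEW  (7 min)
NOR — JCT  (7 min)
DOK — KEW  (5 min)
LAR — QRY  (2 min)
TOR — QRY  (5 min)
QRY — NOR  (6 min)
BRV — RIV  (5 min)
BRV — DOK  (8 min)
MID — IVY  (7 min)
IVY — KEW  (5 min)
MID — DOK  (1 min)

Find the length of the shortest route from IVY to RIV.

Enumerating some paths:
IVY → KEW → PIN → RIV: 5+4+1 = 10
IVY → MID → TOR → RIV: 7+3+2 = 12
IVY → DOK → MID → PIN → RIV: 8+1+1+1 = 11
IVY → MID → PIN → RIV: 7+1+1 = 9
Cheapest is IVY → MID → PIN → RIV at 9 min.

9 min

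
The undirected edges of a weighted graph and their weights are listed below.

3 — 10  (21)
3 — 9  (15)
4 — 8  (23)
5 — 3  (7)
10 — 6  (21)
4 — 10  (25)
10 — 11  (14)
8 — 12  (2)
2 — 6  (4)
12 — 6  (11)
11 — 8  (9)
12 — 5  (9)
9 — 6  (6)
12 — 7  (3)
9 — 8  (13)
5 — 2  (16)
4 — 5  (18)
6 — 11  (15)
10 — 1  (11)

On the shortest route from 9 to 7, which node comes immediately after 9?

8

Candidate routes:
9 → 6 → 11 → 8 → 12 → 7: 6+15+9+2+3 = 35
9 → 6 → 12 → 7: 6+11+3 = 20
9 → 3 → 5 → 12 → 7: 15+7+9+3 = 34
9 → 8 → 12 → 7: 13+2+3 = 18
Cheapest is 9 → 8 → 12 → 7 at 18.
So from 9 the first move is to 8.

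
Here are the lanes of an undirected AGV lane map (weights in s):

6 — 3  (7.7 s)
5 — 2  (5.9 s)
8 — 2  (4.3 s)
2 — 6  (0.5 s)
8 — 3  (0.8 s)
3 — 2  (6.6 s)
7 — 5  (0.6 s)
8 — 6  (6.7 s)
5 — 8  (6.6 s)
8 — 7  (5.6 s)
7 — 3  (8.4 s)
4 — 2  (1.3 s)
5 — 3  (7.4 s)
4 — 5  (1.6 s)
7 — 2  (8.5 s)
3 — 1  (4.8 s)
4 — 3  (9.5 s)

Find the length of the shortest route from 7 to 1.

Settle nodes by increasing distance from 7:
7: 0
5: 0.6  (via 7)
4: 2.2  (via 5)
2: 3.5  (via 4)
6: 4  (via 2)
8: 5.6  (via 7)
3: 6.4  (via 8)
1: 11.2  (via 3)
Shortest route: 7–8–3–1 = 11.2 s.

11.2 s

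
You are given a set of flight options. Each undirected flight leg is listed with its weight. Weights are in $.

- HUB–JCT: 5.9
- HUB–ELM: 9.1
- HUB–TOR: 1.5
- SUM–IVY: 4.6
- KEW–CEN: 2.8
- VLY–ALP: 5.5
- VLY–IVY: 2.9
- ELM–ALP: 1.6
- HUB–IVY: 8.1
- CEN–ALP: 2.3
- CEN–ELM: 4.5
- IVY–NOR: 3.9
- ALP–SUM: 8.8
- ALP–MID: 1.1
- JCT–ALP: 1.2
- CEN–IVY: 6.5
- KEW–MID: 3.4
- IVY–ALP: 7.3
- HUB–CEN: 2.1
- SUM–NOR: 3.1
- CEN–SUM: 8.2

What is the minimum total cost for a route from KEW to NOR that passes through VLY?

$16.8

Best KEW to VLY: KEW–MID–ALP–VLY costing 10
Best VLY to NOR: VLY–IVY–NOR costing 6.8
Total via VLY: 10 + 6.8 = $16.8.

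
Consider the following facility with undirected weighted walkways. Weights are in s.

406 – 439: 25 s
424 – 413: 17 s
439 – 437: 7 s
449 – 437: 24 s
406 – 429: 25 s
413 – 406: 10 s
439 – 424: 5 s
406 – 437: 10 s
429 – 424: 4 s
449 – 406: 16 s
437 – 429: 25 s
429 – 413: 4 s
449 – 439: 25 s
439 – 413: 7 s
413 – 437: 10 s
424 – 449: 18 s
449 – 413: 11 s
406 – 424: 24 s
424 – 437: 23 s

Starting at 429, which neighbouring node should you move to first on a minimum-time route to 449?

413

Enumerating some paths:
429 - 424 - 449: 4+18 = 22
429 - 413 - 406 - 449: 4+10+16 = 30
429 - 413 - 449: 4+11 = 15
429 - 424 - 439 - 413 - 449: 4+5+7+11 = 27
Cheapest is 429 - 413 - 449 at 15 s.
So from 429 the first move is to 413.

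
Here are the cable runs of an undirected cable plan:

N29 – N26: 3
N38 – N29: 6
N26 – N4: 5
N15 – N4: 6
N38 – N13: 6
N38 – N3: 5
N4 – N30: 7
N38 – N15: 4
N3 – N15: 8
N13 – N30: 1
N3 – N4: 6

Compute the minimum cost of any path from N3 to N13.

11

Settle nodes by increasing distance from N3:
N3: 0
N38: 5  (via N3)
N4: 6  (via N3)
N15: 8  (via N3)
N13: 11  (via N38)
Shortest route: N3–N38–N13 = 11.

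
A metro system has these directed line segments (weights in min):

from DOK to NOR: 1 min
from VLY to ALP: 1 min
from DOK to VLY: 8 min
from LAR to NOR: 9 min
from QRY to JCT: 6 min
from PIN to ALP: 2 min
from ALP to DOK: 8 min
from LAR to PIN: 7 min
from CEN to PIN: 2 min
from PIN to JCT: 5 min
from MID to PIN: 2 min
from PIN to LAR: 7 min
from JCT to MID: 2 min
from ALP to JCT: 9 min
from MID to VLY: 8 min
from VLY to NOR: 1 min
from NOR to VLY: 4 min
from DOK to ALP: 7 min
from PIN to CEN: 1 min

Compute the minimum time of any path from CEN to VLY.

17 min

Running Dijkstra from CEN:
CEN: 0
PIN: 2  (via CEN)
ALP: 4  (via PIN)
JCT: 7  (via PIN)
MID: 9  (via JCT)
LAR: 9  (via PIN)
DOK: 12  (via ALP)
NOR: 13  (via DOK)
VLY: 17  (via MID)
Shortest route: CEN–PIN–JCT–MID–VLY = 17 min.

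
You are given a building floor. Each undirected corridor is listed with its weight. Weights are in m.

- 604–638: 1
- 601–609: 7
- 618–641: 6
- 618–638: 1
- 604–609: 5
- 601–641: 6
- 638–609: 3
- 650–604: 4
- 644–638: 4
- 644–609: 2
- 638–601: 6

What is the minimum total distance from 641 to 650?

12 m

Candidate routes:
641 - 618 - 638 - 604 - 650: 6+1+1+4 = 12
641 - 601 - 638 - 604 - 650: 6+6+1+4 = 17
The minimum is 12 m via 641 - 618 - 638 - 604 - 650.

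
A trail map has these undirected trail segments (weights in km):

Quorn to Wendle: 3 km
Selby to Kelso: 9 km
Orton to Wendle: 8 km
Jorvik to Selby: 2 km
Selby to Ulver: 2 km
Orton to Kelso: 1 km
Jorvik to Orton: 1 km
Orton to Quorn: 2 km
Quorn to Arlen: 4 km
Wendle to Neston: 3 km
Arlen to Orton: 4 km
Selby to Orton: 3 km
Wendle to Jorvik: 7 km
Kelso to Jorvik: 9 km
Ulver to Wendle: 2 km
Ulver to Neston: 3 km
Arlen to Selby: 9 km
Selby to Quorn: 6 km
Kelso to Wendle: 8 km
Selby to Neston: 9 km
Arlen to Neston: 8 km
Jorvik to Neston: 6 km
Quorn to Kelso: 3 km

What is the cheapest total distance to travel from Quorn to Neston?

Shortest distances from Quorn:
Quorn: 0
Orton: 2  (via Quorn)
Kelso: 3  (via Quorn)
Jorvik: 3  (via Orton)
Wendle: 3  (via Quorn)
Arlen: 4  (via Quorn)
Ulver: 5  (via Wendle)
Selby: 5  (via Orton)
Neston: 6  (via Wendle)
Shortest route: Quorn–Wendle–Neston = 6 km.

6 km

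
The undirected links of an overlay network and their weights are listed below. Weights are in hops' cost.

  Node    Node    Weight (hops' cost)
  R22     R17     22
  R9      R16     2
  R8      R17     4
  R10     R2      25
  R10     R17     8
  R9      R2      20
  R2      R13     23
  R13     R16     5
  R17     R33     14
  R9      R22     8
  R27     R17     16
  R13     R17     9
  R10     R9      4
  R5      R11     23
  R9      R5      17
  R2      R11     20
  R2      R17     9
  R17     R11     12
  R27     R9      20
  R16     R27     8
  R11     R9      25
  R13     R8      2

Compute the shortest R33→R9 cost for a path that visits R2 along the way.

Shortest R33→R2: R33 → R17 → R2 = 23
Shortest R2→R9: R2 → R9 = 20
Total via R2: 23 + 20 = 43 hops' cost.

43 hops' cost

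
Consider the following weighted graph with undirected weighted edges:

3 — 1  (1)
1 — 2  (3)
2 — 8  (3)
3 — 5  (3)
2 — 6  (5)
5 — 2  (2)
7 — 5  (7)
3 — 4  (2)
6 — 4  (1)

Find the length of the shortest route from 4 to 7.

12

Candidate routes:
4 → 6 → 2 → 5 → 7: 1+5+2+7 = 15
4 → 3 → 1 → 2 → 5 → 7: 2+1+3+2+7 = 15
4 → 3 → 5 → 7: 2+3+7 = 12
4 → 6 → 2 → 1 → 3 → 5 → 7: 1+5+3+1+3+7 = 20
Cheapest is 4 → 3 → 5 → 7 at 12.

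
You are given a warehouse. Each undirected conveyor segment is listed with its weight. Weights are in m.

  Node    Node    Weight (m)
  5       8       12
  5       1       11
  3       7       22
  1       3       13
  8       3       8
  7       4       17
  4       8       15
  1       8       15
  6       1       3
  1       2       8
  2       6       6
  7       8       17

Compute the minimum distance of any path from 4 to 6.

33 m

Running Dijkstra from 4:
4: 0
8: 15  (via 4)
7: 17  (via 4)
3: 23  (via 8)
5: 27  (via 8)
1: 30  (via 8)
6: 33  (via 1)
Shortest route: 4 → 8 → 1 → 6 = 33 m.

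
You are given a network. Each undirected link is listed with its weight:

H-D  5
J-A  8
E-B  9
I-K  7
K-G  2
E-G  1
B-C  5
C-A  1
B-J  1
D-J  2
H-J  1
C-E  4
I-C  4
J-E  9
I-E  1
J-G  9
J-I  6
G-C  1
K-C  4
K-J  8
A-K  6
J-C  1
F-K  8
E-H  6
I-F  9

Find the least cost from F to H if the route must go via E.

Shortest F→E: F–I–E = 10
Shortest E→H: E–G–C–J–H = 4
Total via E: 10 + 4 = 14.

14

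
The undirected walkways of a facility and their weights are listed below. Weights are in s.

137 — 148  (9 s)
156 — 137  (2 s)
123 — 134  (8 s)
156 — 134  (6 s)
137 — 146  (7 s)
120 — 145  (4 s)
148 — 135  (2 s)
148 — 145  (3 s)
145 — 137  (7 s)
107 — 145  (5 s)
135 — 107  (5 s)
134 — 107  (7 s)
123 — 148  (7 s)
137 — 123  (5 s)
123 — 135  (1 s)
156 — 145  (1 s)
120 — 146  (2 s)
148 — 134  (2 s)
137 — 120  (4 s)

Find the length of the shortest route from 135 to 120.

9 s

Candidate routes:
135 → 123 → 137 → 156 → 145 → 120: 1+5+2+1+4 = 13
135 → 148 → 145 → 120: 2+3+4 = 9
135 → 148 → 145 → 156 → 137 → 120: 2+3+1+2+4 = 12
135 → 123 → 137 → 120: 1+5+4 = 10
Cheapest is 135 → 148 → 145 → 120 at 9 s.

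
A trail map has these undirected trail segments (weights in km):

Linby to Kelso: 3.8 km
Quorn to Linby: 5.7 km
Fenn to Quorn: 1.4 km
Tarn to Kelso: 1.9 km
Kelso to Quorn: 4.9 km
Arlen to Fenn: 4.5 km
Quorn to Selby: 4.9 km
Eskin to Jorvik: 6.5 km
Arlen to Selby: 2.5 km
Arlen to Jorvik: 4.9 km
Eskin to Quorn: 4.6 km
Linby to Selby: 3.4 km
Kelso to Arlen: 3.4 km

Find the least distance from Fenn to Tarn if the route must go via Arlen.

9.8 km

Shortest Fenn→Arlen: Fenn → Arlen = 4.5
Shortest Arlen→Tarn: Arlen → Kelso → Tarn = 5.3
Total via Arlen: 4.5 + 5.3 = 9.8 km.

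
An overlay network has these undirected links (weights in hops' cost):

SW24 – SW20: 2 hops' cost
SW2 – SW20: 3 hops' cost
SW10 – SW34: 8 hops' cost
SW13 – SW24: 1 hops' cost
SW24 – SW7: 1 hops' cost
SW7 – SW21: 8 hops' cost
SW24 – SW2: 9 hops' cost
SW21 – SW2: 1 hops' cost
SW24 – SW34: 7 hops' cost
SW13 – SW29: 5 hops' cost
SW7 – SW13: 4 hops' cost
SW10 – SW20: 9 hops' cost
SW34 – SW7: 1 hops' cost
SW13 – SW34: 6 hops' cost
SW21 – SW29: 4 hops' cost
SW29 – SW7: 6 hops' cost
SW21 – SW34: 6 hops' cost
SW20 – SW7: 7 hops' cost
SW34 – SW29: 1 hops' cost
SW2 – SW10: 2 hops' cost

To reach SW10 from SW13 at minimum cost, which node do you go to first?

Compare a few routes:
SW13 → SW24 → SW7 → SW34 → SW10: 1+1+1+8 = 11
SW13 → SW24 → SW20 → SW2 → SW10: 1+2+3+2 = 8
Cheapest is SW13 → SW24 → SW20 → SW2 → SW10 at 8 hops' cost.
So from SW13 the first move is to SW24.

SW24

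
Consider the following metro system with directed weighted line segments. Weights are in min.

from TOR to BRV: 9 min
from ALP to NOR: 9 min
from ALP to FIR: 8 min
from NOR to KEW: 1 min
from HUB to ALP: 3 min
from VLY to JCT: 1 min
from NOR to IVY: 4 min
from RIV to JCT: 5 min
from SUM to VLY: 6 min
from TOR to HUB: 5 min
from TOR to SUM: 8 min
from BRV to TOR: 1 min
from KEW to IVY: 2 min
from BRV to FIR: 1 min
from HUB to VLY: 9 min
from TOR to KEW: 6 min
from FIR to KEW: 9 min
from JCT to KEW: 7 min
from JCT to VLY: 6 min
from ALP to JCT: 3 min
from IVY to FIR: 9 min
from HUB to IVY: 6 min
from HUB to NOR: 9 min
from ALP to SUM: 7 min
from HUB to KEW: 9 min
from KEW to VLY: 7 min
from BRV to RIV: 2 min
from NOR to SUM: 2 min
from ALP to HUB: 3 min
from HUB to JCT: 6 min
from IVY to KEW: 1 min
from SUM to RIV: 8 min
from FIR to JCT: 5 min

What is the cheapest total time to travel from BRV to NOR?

15 min

Compare a few routes:
BRV - TOR - HUB - NOR: 1+5+9 = 15
BRV - TOR - HUB - ALP - NOR: 1+5+3+9 = 18
The minimum is 15 min via BRV - TOR - HUB - NOR.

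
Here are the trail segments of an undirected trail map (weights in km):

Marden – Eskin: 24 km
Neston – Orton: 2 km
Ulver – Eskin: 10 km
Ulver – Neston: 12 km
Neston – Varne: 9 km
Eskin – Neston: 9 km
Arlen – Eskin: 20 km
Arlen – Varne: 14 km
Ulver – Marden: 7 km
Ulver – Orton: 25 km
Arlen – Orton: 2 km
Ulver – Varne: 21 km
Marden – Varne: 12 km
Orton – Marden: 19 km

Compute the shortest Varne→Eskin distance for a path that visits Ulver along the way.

Shortest Varne→Ulver: Varne → Marden → Ulver = 19
Shortest Ulver→Eskin: Ulver → Eskin = 10
Total via Ulver: 19 + 10 = 29 km.

29 km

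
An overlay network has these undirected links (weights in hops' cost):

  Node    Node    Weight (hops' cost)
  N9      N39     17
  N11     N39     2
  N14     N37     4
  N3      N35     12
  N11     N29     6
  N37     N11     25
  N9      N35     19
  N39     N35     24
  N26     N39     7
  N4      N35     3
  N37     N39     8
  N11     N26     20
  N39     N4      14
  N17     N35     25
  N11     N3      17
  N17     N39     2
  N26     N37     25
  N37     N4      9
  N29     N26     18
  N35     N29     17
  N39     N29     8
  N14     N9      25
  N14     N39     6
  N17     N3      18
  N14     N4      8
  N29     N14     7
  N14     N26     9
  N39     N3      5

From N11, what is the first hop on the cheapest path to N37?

Compare a few routes:
N11 → N39 → N14 → N37: 2+6+4 = 12
N11 → N39 → N37: 2+8 = 10
Cheapest is N11 → N39 → N37 at 10 hops' cost.
So from N11 the first move is to N39.

N39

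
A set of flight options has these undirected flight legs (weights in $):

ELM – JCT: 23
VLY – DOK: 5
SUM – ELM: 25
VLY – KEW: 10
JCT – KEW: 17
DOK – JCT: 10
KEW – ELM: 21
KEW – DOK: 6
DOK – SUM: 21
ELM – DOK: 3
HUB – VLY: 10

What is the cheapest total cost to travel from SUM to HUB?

Settle nodes by increasing distance from SUM:
SUM: 0
DOK: 21  (via SUM)
ELM: 24  (via DOK)
VLY: 26  (via DOK)
KEW: 27  (via DOK)
JCT: 31  (via DOK)
HUB: 36  (via VLY)
Shortest route: SUM–DOK–VLY–HUB = $36.

$36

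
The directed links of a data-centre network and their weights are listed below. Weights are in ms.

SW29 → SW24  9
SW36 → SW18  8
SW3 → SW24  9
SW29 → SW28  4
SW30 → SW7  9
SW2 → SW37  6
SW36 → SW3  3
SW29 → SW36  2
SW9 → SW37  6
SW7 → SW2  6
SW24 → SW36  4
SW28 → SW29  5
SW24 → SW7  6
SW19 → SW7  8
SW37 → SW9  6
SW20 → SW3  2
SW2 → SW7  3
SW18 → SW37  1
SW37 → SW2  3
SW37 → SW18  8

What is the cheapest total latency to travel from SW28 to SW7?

20 ms

Enumerating some paths:
SW28–SW29–SW24–SW7: 5+9+6 = 20
SW28–SW29–SW36–SW18–SW37–SW2–SW7: 5+2+8+1+3+3 = 22
The minimum is 20 ms via SW28–SW29–SW24–SW7.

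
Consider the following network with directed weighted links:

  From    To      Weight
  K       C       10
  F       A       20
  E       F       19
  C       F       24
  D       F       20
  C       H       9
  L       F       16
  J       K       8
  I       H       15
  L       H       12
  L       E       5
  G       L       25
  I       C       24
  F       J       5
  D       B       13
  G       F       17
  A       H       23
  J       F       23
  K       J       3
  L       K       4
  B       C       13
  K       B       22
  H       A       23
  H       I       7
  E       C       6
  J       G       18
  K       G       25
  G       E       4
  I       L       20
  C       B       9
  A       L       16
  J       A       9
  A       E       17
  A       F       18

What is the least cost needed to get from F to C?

23

Enumerating some paths:
F - J - G - E - C: 5+18+4+6 = 33
F - J - K - C: 5+8+10 = 23
F - J - A - E - C: 5+9+17+6 = 37
Cheapest is F - J - K - C at 23.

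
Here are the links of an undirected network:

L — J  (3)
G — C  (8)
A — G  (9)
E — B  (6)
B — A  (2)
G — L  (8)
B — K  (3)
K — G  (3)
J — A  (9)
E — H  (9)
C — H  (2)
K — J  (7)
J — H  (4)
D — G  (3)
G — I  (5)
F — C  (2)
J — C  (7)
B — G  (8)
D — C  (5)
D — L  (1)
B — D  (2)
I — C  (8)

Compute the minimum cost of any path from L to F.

8

Settle nodes by increasing distance from L:
L: 0
D: 1  (via L)
B: 3  (via D)
J: 3  (via L)
G: 4  (via D)
A: 5  (via B)
C: 6  (via D)
K: 6  (via B)
H: 7  (via J)
F: 8  (via C)
Shortest route: L–D–C–F = 8.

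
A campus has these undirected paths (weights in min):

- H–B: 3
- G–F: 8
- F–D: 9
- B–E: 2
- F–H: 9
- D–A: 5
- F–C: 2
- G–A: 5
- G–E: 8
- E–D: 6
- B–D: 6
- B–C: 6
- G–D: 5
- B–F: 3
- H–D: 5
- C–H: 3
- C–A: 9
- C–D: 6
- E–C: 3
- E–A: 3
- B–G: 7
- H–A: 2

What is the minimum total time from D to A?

5 min

Settle nodes by increasing distance from D:
D: 0
A: 5  (via D)
Shortest route: D–A = 5 min.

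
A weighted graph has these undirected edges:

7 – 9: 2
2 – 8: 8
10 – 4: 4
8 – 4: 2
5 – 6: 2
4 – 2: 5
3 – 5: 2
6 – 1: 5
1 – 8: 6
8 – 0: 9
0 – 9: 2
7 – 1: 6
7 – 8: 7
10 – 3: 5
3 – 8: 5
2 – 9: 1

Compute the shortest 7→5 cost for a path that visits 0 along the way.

20

Shortest 7→0: 7–9–0 = 4
Best 0 to 5: 0–8–3–5 costing 16
Total via 0: 4 + 16 = 20.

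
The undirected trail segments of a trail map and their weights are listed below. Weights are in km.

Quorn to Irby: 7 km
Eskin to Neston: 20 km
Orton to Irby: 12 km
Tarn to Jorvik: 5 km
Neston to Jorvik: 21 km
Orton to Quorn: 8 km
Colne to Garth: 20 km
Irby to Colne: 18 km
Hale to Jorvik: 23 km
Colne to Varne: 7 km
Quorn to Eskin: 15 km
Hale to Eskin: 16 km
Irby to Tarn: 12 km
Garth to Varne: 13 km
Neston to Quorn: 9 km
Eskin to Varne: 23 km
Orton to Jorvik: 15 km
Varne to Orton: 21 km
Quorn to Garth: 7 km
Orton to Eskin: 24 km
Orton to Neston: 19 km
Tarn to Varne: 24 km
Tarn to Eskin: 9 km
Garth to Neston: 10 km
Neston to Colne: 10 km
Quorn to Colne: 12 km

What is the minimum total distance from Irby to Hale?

Candidate routes:
Irby - Quorn - Eskin - Hale: 7+15+16 = 38
Irby - Tarn - Jorvik - Hale: 12+5+23 = 40
Irby - Orton - Jorvik - Hale: 12+15+23 = 50
Irby - Tarn - Eskin - Hale: 12+9+16 = 37
The minimum is 37 km via Irby - Tarn - Eskin - Hale.

37 km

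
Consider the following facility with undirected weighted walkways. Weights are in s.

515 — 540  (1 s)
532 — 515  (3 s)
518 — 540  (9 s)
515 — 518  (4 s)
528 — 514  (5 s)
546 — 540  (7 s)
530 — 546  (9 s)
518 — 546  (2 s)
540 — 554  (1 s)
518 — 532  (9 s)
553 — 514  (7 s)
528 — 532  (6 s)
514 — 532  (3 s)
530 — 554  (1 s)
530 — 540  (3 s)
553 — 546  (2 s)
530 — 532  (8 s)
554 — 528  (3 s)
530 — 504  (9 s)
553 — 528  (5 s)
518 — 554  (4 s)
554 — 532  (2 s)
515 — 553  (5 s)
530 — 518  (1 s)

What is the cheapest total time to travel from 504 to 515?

12 s

Compare a few routes:
504–530–518–515: 9+1+4 = 14
504–530–554–532–515: 9+1+2+3 = 15
504–530–540–515: 9+3+1 = 13
504–530–554–540–515: 9+1+1+1 = 12
The minimum is 12 s via 504–530–554–540–515.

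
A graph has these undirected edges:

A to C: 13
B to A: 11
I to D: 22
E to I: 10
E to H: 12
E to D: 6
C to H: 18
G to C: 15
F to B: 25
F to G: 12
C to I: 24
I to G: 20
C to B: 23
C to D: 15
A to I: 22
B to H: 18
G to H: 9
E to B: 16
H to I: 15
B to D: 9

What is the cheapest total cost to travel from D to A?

20

Shortest distances from D:
D: 0
E: 6  (via D)
B: 9  (via D)
C: 15  (via D)
I: 16  (via E)
H: 18  (via E)
A: 20  (via B)
Shortest route: D → B → A = 20.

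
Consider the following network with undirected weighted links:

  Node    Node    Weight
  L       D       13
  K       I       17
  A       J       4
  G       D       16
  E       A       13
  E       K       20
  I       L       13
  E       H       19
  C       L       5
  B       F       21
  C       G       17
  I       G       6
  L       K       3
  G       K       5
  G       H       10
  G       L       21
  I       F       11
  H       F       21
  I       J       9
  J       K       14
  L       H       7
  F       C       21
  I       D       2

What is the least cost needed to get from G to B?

38

Running Dijkstra from G:
G: 0
K: 5  (via G)
I: 6  (via G)
D: 8  (via I)
L: 8  (via K)
H: 10  (via G)
C: 13  (via L)
J: 15  (via I)
F: 17  (via I)
A: 19  (via J)
E: 25  (via K)
B: 38  (via F)
Shortest route: G–I–F–B = 38.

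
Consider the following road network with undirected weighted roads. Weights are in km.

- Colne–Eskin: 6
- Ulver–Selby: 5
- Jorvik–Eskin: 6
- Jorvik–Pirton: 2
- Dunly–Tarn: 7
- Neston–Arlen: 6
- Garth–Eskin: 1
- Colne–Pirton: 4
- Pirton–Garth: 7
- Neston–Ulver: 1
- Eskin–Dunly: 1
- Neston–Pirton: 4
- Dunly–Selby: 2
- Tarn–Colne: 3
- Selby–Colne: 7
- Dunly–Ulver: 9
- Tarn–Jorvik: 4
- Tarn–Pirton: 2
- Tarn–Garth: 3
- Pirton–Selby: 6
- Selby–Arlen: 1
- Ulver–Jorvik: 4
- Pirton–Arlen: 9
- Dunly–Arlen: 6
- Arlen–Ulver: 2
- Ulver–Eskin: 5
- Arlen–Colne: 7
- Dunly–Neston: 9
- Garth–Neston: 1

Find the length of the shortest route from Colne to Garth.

Enumerating some paths:
Colne → Tarn → Garth: 3+3 = 6
Colne → Eskin → Garth: 6+1 = 7
The minimum is 6 km via Colne → Tarn → Garth.

6 km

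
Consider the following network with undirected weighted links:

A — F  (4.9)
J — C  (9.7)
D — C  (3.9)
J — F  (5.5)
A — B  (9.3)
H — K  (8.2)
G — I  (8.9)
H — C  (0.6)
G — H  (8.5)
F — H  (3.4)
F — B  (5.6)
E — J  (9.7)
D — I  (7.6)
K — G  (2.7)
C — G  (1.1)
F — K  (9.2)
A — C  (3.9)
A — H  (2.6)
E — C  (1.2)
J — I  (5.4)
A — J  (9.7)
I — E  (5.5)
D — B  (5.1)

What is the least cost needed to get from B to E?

10.2

Compare a few routes:
B → F → H → C → E: 5.6+3.4+0.6+1.2 = 10.8
B → A → H → C → E: 9.3+2.6+0.6+1.2 = 13.7
B → D → C → E: 5.1+3.9+1.2 = 10.2
The minimum is 10.2 via B → D → C → E.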